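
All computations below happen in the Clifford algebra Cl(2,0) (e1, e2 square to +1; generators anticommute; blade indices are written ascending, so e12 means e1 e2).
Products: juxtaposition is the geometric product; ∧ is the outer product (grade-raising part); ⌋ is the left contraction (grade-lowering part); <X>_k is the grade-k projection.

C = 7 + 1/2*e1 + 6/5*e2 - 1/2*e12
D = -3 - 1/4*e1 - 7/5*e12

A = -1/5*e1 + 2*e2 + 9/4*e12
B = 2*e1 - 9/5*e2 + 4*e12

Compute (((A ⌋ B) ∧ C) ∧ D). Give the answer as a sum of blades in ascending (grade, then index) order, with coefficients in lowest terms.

step 1: -13 - 8*e1 - 4/5*e2
step 2: -91 - 125/2*e1 - 106/5*e2 - 27/10*e12
step 3: 273 + 841/4*e1 + 318/5*e2 + 651/5*e12
Answer: 273 + 841/4*e1 + 318/5*e2 + 651/5*e12


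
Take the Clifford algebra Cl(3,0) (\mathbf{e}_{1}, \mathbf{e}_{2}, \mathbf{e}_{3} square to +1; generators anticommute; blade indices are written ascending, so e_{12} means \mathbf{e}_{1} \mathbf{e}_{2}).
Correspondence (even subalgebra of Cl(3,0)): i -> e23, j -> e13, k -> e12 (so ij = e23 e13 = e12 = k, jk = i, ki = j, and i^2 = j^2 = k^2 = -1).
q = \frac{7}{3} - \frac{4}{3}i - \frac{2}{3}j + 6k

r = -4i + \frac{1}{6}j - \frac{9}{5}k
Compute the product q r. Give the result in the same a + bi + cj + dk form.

In blades: q = \frac{7}{3} + 6 e_{12} - \frac{2}{3} e_{13} - \frac{4}{3} e_{23}, r = -\frac{9}{5} e_{12} + \frac{1}{6} e_{13} - 4 e_{23}.
Distribute q over r term by term (generator squares from the signature, products reordered to ascending indices): (\frac{7}{3})*r = -\frac{21}{5} e_{12} + \frac{7}{18} e_{13} - \frac{28}{3} e_{23}; (6 e_{12})*r = \frac{54}{5} - 24 e_{13} - e_{23}; (-\frac{2}{3} e_{13})*r = \frac{1}{9} - \frac{8}{3} e_{12} + \frac{6}{5} e_{23}; (-\frac{4}{3} e_{23})*r = -\frac{16}{3} - \frac{2}{9} e_{12} - \frac{12}{5} e_{13}.
Sum: \frac{251}{45} - \frac{319}{45} e_{12} - \frac{2341}{90} e_{13} - \frac{137}{15} e_{23}; translating back through the correspondence:
Answer: \frac{251}{45} - \frac{137}{15}i - \frac{2341}{90}j - \frac{319}{45}k


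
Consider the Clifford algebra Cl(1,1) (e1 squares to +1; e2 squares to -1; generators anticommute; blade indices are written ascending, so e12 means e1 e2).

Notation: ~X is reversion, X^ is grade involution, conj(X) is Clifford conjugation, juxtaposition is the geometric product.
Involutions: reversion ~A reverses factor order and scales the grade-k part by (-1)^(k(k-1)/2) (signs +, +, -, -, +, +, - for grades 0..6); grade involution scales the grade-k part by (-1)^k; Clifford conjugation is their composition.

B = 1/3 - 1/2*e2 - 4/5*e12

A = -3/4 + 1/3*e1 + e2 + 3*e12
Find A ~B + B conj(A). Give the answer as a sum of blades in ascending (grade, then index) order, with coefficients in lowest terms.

first term: 53/20 + 217/90*e1 + 39/40*e2 + 7/30*e12
second term: 33/20 + 53/90*e1 - 9/40*e2 - 17/30*e12
Answer: 43/10 + 3*e1 + 3/4*e2 - 1/3*e12


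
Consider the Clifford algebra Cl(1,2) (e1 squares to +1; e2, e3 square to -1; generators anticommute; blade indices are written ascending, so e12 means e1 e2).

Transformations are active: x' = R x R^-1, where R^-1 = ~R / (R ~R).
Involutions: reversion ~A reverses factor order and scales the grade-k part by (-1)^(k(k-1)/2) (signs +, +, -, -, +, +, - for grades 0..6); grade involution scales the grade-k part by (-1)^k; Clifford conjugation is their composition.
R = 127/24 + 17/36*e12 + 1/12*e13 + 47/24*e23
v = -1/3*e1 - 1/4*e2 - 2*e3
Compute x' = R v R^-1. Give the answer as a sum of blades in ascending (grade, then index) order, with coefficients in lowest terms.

~R = 127/24 - 17/36*e12 - 1/12*e13 - 47/24*e23, and R ~R = 81925/2592, so R^-1 = ~R / (81925/2592).
R v = -71/48*e1 + 2377/864*e2 - 3181/288*e3 - 227/144*e123
Answer: -17563/49155*e1 + 19054/16385*e2 - 21645/13108*e3


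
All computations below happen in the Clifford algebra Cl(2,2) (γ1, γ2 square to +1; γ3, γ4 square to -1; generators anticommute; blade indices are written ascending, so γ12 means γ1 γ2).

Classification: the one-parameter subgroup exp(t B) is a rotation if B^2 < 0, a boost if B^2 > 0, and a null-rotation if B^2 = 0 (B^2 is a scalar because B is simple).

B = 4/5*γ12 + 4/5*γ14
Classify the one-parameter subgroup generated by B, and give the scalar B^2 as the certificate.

B^2 term by term: the squares give (4/5)^2*(γ12)^2 + (4/5)^2*(γ14)^2 = 16/25*(-1) + 16/25*(+1) = 0 (each basis 2-blade squares to minus the product of its generators' squares); cross terms between blades sharing an index anticommute and cancel. So B^2 = 0.
Answer: null-rotation, certificate B^2 = 0. No conjugation can change B^2 = 0; the sign gives the class.


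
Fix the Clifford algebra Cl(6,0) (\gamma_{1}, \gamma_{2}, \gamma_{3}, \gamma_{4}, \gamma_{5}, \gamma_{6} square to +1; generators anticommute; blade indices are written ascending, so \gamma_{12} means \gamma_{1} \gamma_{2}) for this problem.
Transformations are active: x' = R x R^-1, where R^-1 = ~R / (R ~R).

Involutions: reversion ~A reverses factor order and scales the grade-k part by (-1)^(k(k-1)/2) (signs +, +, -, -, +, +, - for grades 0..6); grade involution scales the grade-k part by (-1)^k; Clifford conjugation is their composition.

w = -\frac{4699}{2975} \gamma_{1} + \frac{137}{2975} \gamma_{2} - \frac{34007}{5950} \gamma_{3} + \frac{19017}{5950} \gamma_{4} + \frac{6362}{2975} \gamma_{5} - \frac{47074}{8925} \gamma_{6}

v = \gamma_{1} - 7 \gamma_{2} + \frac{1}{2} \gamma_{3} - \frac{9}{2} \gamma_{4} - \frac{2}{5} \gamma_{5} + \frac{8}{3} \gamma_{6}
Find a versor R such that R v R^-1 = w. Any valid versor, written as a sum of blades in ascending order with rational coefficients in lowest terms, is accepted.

Since q(v) = q(w) = \frac{34997}{450}, the sum R = v + w = -\frac{1724}{2975} \gamma_{1} - \frac{20688}{2975} \gamma_{2} - \frac{15516}{2975} \gamma_{3} - \frac{3879}{2975} \gamma_{4} + \frac{5172}{2975} \gamma_{5} - \frac{7758}{2975} \gamma_{6} does the job whenever invertible.
Answer: -\frac{1724}{2975} \gamma_{1} - \frac{20688}{2975} \gamma_{2} - \frac{15516}{2975} \gamma_{3} - \frac{3879}{2975} \gamma_{4} + \frac{5172}{2975} \gamma_{5} - \frac{7758}{2975} \gamma_{6}


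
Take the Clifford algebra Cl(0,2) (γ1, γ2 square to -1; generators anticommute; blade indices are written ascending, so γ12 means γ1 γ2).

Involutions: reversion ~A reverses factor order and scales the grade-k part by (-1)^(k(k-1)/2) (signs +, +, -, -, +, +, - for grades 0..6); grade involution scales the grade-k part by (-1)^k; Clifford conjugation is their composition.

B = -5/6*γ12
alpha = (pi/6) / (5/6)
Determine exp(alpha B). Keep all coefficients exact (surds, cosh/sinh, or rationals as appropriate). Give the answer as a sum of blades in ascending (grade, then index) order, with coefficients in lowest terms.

B^2 = (-5/6)^2*(γ12)^2 = 25/36*(-1) = -25/36 (a basis 2-blade squares to minus the product of its generators' squares).
B^2 = -25/36 — the negative square puts this in the circular regime; l = 5/6, alpha*l = pi/6, so exp(alpha B) = cos(pi/6) + (sin(pi/6)/(5/6))*B = sqrt(3)/2 + (3/5)*B.
Answer: sqrt(3)/2 - 1/2*γ12


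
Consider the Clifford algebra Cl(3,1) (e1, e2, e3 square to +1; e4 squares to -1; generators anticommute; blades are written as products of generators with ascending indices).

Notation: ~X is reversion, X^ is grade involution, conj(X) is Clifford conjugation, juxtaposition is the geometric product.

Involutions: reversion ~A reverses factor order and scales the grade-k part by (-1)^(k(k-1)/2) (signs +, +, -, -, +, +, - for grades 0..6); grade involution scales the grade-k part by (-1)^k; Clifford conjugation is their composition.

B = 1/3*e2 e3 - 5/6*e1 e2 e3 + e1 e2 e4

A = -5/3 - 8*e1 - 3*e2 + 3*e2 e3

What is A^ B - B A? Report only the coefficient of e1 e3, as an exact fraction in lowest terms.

first term: -1 + 5/2*e1 + e3 + 5/2*e1 e3 - 3*e1 e4 - 65/9*e2 e3 + 8*e2 e4 + 73/18*e1 e2 e3 - 5/3*e1 e2 e4 - 3*e1 e3 e4
second term: -1 + 5/2*e1 + e3 - 5/2*e1 e3 + 3*e1 e4 + 55/9*e2 e3 - 8*e2 e4 - 23/18*e1 e2 e3 - 5/3*e1 e2 e4 + 3*e1 e3 e4
Answer: 5


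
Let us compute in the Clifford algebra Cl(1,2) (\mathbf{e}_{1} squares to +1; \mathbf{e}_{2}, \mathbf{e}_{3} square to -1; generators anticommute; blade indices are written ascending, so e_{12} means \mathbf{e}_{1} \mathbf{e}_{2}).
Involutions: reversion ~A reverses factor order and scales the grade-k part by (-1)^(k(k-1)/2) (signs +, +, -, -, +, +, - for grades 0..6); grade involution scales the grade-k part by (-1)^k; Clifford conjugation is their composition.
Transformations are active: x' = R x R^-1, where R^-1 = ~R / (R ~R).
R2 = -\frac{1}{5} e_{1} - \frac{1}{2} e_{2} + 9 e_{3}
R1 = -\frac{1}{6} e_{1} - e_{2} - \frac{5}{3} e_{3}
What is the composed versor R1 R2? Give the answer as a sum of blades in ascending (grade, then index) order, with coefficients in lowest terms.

Distribute over the terms of R1 (each basis-blade product reordered to ascending indices, repeated generators contracted through their squares):
(-\frac{1}{6} e_{1}) R2 = \frac{1}{30} + \frac{1}{12} e_{12} - \frac{3}{2} e_{13}
(-e_{2}) R2 = -\frac{1}{2} - \frac{1}{5} e_{12} - 9 e_{23}
(-\frac{5}{3} e_{3}) R2 = 15 - \frac{1}{3} e_{13} - \frac{5}{6} e_{23}
Summing the partial products and collecting blades:
Answer: \frac{218}{15} - \frac{7}{60} e_{12} - \frac{11}{6} e_{13} - \frac{59}{6} e_{23}


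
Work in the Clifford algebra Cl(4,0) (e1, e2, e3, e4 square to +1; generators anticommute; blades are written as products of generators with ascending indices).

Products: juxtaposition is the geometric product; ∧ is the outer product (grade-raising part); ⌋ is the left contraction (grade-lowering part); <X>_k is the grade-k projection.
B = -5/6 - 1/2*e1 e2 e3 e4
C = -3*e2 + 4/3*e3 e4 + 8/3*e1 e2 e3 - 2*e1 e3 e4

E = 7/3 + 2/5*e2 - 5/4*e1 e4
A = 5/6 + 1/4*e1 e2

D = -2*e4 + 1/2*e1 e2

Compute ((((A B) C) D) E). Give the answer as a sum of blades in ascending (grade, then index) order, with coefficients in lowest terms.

step 1: -25/36 - 5/24*e1 e2 + 1/8*e3 e4 - 5/12*e1 e2 e3 e4
step 2: -1/6 + 7/8*e1 + 35/12*e2 + 5/9*e3 - 10/9*e4 + 5/9*e1 e2 - 25/27*e3 e4 - 50/27*e1 e2 e3 - 1/3*e1 e2 e4 + 95/36*e1 e3 e4 - 19/24*e2 e3 e4 - 5/18*e1 e2 e3 e4
step 3: 35/18 - 35/24*e1 + 7/16*e2 + 25/9*e3 + 1/2*e4 + 7/12*e1 e2 - 95/18*e1 e3 - 7/4*e1 e4 + 19/12*e2 e3 - 35/6*e2 e4 - 35/36*e3 e4 + 5/6*e1 e2 e3 - 5/3*e1 e2 e4 + 19/48*e1 e3 e4 + 95/72*e2 e3 e4 + 175/54*e1 e2 e3 e4
step 4: 5453/2160 - 229/90*e1 + 559/144*e2 + 46253/8640*e3 + 511/96*e4 + 581/72*e1 e2 - 4939/432*e1 e3 - 421/72*e1 e4 + 1433/216*e2 e3 - 9419/720*e2 e4 - 1801/216*e3 e4 + 1643/288*e1 e2 e3 - 7609/2880*e1 e2 e4 + 2459/432*e1 e3 e4 + 89/54*e2 e3 e4 + 37201/6480*e1 e2 e3 e4
Answer: 5453/2160 - 229/90*e1 + 559/144*e2 + 46253/8640*e3 + 511/96*e4 + 581/72*e1 e2 - 4939/432*e1 e3 - 421/72*e1 e4 + 1433/216*e2 e3 - 9419/720*e2 e4 - 1801/216*e3 e4 + 1643/288*e1 e2 e3 - 7609/2880*e1 e2 e4 + 2459/432*e1 e3 e4 + 89/54*e2 e3 e4 + 37201/6480*e1 e2 e3 e4


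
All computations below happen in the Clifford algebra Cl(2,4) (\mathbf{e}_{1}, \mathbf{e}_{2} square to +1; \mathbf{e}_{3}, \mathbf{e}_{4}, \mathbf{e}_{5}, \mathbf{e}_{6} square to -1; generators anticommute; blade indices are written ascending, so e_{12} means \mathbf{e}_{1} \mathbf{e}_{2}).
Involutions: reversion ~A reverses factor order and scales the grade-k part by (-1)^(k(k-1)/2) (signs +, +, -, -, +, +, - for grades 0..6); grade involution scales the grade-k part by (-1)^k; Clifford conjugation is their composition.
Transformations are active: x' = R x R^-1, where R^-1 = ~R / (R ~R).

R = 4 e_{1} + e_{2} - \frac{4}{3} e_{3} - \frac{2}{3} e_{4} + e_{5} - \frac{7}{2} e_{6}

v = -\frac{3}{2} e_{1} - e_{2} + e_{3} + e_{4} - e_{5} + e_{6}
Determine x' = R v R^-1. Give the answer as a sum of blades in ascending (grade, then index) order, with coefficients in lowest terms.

~R = 4 e_{1} + e_{2} - \frac{4}{3} e_{3} - \frac{2}{3} e_{4} + e_{5} - \frac{7}{2} e_{6}, and R ~R = \frac{55}{36}, so R^-1 = ~R / (\frac{55}{36}).
R v = -\frac{1}{2} - \frac{5}{2} e_{12} + 2 e_{13} + 3 e_{14} - \frac{5}{2} e_{15} - \frac{5}{4} e_{16} - \frac{1}{3} e_{23} + \frac{1}{3} e_{24} - \frac{5}{2} e_{26} - \frac{2}{3} e_{34} + \frac{1}{3} e_{35} + \frac{13}{6} e_{36} - \frac{1}{3} e_{45} + \frac{17}{6} e_{46} - \frac{5}{2} e_{56}
Answer: -\frac{123}{110} e_{1} + \frac{19}{55} e_{2} - \frac{7}{55} e_{3} - \frac{31}{55} e_{4} + \frac{19}{55} e_{5} + \frac{71}{55} e_{6}


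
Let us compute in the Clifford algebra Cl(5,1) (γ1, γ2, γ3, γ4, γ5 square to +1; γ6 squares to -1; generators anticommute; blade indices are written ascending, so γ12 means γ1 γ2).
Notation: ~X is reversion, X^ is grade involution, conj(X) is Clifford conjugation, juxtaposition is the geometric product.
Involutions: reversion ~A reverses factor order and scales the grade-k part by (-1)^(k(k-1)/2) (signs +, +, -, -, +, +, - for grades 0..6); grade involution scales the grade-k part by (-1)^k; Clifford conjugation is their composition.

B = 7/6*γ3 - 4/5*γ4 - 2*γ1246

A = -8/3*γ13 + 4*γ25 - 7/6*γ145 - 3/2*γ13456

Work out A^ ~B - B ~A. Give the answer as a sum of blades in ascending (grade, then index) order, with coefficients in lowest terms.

first term: -28/9*γ1 + 14/15*γ15 + 32/15*γ134 - 5/3*γ235 + 16/5*γ245 + 7/3*γ256 + 49/36*γ1345 - 6/5*γ1356 - 39/4*γ1456 + 16/3*γ2346
second term: -28/9*γ1 + 14/15*γ15 - 32/15*γ134 + 23/3*γ235 - 16/5*γ245 + 7/3*γ256 - 49/36*γ1345 + 6/5*γ1356 - 25/4*γ1456 + 16/3*γ2346
Answer: 64/15*γ134 - 28/3*γ235 + 32/5*γ245 + 49/18*γ1345 - 12/5*γ1356 - 7/2*γ1456


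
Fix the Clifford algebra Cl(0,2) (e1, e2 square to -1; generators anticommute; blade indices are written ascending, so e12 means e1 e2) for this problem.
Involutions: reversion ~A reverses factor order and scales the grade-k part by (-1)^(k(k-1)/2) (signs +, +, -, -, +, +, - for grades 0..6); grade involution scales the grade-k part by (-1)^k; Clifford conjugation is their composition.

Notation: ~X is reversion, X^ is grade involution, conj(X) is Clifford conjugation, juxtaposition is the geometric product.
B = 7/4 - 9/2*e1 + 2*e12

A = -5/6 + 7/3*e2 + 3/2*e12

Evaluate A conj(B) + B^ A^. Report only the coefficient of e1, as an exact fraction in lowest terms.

first term: 37/24 - 101/12*e1 + 65/6*e2 - 149/24*e12
second term: -107/24 + 11/12*e1 - 65/6*e2 - 229/24*e12
Answer: -15/2


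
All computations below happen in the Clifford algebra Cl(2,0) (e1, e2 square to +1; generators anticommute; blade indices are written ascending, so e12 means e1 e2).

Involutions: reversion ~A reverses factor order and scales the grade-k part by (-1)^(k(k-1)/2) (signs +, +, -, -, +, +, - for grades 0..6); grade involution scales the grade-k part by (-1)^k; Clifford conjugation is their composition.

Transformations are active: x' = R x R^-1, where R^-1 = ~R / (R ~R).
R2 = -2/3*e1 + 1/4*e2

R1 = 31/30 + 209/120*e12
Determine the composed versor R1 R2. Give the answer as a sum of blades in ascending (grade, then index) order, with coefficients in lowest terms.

Distribute over the terms of R1 (each basis-blade product reordered to ascending indices, repeated generators contracted through their squares):
(31/30) R2 = -31/45*e1 + 31/120*e2
(209/120*e12) R2 = 209/480*e1 + 209/180*e2
Summing the partial products and collecting blades:
Answer: -73/288*e1 + 511/360*e2


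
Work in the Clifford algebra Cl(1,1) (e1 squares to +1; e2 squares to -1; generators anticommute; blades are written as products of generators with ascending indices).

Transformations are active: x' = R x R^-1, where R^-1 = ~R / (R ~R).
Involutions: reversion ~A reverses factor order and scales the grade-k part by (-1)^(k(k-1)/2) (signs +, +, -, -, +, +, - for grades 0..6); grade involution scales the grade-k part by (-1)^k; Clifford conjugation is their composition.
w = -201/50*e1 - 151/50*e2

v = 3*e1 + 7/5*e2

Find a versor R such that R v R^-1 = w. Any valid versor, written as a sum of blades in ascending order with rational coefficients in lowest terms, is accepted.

Here q(v) = q(w) = 176/25; the classical choice R = v + w = -51/50*e1 - 81/50*e2 then realises v -> w under the sandwich.
Answer: -51/50*e1 - 81/50*e2


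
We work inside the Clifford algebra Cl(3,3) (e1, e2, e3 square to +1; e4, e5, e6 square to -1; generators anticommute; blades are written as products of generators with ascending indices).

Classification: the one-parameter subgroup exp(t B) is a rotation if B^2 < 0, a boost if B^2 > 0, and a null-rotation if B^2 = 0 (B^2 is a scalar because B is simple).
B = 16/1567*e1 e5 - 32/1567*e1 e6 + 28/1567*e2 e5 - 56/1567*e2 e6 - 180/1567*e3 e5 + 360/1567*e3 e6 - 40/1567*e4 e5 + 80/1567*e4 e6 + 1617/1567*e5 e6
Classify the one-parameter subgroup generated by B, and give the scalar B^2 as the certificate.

B^2 term by term: the squares give (16/1567)^2*(e1 e5)^2 + (-32/1567)^2*(e1 e6)^2 + (28/1567)^2*(e2 e5)^2 + (-56/1567)^2*(e2 e6)^2 + (-180/1567)^2*(e3 e5)^2 + (360/1567)^2*(e3 e6)^2 + (-40/1567)^2*(e4 e5)^2 + (80/1567)^2*(e4 e6)^2 + (1617/1567)^2*(e5 e6)^2 = 256/2455489*(+1) + 1024/2455489*(+1) + 784/2455489*(+1) + 3136/2455489*(+1) + 32400/2455489*(+1) + 129600/2455489*(+1) + 1600/2455489*(-1) + 6400/2455489*(-1) + 2614689/2455489*(-1) = -1 (each basis 2-blade squares to minus the product of its generators' squares); cross terms between blades sharing an index anticommute and cancel; the commuting (index-disjoint) pairs give grade-4 terms 2*c*c'*(blade product), which cancel blade by blade — e1 e2 e5 e6: 1792/2455489 - 1792/2455489 = 0; e1 e3 e5 e6: -11520/2455489 + 11520/2455489 = 0; e1 e4 e5 e6: -2560/2455489 + 2560/2455489 = 0; e2 e3 e5 e6: -20160/2455489 + 20160/2455489 = 0; e2 e4 e5 e6: -4480/2455489 + 4480/2455489 = 0; e3 e4 e5 e6: 28800/2455489 - 28800/2455489 = 0 — confirming B is simple. So B^2 = -1.
Answer: rotation, certificate B^2 = -1. B^2 = -1 is basis-independent, so its sign is the whole story.


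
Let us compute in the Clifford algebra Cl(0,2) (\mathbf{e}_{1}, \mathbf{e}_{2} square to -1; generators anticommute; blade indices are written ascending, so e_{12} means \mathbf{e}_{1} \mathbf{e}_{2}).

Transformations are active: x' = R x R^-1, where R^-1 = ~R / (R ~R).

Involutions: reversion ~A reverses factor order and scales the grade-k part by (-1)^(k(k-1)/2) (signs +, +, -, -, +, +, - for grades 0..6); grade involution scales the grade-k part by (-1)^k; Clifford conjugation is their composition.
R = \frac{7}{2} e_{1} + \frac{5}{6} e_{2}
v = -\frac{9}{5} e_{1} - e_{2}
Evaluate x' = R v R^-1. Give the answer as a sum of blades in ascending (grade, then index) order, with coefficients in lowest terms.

~R = \frac{7}{2} e_{1} + \frac{5}{6} e_{2}, and R ~R = -\frac{233}{18}, so R^-1 = ~R / (-\frac{233}{18}).
R v = \frac{107}{15} - 2 e_{12}
Answer: -\frac{2397}{1165} e_{1} + \frac{19}{233} e_{2}


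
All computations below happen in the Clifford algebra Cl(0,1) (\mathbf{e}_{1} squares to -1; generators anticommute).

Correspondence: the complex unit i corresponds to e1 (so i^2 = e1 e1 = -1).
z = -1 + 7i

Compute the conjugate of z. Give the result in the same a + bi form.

In blades: z = -1 + 7 e_{1}.
Conjugation here is Clifford conjugation: the scalar is fixed and the grade-1 and grade-2 blades all flip sign, giving -1 - 7 e_{1}; translating back:
Answer: -1 - 7i


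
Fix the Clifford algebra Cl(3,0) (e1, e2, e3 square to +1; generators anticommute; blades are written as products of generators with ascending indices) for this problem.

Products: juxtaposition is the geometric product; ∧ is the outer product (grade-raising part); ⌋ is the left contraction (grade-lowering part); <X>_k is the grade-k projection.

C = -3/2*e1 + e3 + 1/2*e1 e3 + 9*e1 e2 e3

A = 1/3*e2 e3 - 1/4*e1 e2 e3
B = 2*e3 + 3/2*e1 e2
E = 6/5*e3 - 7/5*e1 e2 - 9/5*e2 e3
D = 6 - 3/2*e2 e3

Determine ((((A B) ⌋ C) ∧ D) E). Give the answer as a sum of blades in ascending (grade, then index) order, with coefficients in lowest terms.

step 1: 2/3*e2 + 3/8*e3 - 1/2*e1 e2 - 1/2*e1 e3
step 2: 5/8 - 3/16*e1 - 9/2*e2 + 9/2*e3 + 27/8*e1 e2 - 6*e1 e3
step 3: 15/4 - 9/8*e1 - 27*e2 + 27*e3 + 81/4*e1 e2 - 36*e1 e3 - 15/16*e2 e3 + 9/32*e1 e2 e3
step 4: 945/16 - 12879/160*e1 + 981/20*e2 + 8559/160*e3 - 5577/80*e1 e2 - 3129/80*e1 e3 + 45/4*e2 e3 - 459/40*e1 e2 e3
Answer: 945/16 - 12879/160*e1 + 981/20*e2 + 8559/160*e3 - 5577/80*e1 e2 - 3129/80*e1 e3 + 45/4*e2 e3 - 459/40*e1 e2 e3


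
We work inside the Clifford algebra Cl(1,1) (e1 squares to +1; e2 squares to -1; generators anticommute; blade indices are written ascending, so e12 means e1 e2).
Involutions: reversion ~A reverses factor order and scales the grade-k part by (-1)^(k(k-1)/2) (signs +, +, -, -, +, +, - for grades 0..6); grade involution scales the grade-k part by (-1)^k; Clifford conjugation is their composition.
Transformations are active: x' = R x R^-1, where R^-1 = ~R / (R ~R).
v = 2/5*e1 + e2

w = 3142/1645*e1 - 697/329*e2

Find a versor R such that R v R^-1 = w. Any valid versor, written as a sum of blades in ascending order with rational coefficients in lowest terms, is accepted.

Key observation: q(v) = q(w) = -21/25 (sandwiches preserve the norm), so R = v + w = 760/329*e1 - 368/329*e2 works whenever it is invertible — the component of v along it is kept and (v - w)/2 reverses, sending v to w.
Answer: 760/329*e1 - 368/329*e2


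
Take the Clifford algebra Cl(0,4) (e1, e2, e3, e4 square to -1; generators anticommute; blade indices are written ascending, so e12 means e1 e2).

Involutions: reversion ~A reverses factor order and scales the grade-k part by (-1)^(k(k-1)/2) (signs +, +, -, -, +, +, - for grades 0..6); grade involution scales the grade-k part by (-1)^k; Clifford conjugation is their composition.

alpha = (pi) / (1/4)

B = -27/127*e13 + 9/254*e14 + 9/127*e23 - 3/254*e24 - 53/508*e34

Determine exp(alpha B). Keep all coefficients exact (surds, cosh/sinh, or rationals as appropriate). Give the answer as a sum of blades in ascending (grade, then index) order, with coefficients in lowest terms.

B^2 term by term: the squares give (-27/127)^2*(e13)^2 + (9/254)^2*(e14)^2 + (9/127)^2*(e23)^2 + (-3/254)^2*(e24)^2 + (-53/508)^2*(e34)^2 = 729/16129*(-1) + 81/64516*(-1) + 81/16129*(-1) + 9/64516*(-1) + 2809/258064*(-1) = -1/16 (each basis 2-blade squares to minus the product of its generators' squares); cross terms between blades sharing an index anticommute and cancel; the commuting (index-disjoint) pairs give grade-4 terms 2*c*c'*(blade product), which cancel blade by blade — e1234: -81/16129 + 81/16129 = 0 — confirming B is simple. So B^2 = -1/16.
B^2 = -1/16 — the series telescopes trigonometrically here: l = 1/4, alpha*l = pi, so exp(alpha B) = cos(pi) + (sin(pi)/(1/4))*B = -1 + (0)*B.
Answer: -1


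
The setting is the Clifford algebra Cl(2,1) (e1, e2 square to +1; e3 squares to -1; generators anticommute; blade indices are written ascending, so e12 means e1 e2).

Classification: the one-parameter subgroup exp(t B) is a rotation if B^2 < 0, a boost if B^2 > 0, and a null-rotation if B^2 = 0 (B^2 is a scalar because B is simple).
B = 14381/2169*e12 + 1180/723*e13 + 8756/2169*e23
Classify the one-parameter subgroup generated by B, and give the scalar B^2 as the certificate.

B^2 term by term: the squares give (14381/2169)^2*(e12)^2 + (1180/723)^2*(e13)^2 + (8756/2169)^2*(e23)^2 = 206813161/4704561*(-1) + 1392400/522729*(+1) + 76667536/4704561*(+1) = -25 (each basis 2-blade squares to minus the product of its generators' squares); cross terms between blades sharing an index anticommute and cancel. So B^2 = -25.
Answer: rotation, certificate B^2 = -25. B^2 = -25 is basis-independent, so its sign is the whole story.


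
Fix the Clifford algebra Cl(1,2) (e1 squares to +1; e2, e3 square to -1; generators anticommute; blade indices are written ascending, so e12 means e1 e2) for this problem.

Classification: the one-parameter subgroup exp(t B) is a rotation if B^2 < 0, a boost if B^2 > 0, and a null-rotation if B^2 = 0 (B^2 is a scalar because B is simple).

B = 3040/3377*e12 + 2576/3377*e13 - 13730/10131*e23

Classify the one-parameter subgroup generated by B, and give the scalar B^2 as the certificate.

B^2 term by term: the squares give (3040/3377)^2*(e12)^2 + (2576/3377)^2*(e13)^2 + (-13730/10131)^2*(e23)^2 = 9241600/11404129*(+1) + 6635776/11404129*(+1) + 188512900/102637161*(-1) = -4/9 (each basis 2-blade squares to minus the product of its generators' squares); cross terms between blades sharing an index anticommute and cancel. So B^2 = -4/9.
Answer: rotation, certificate B^2 = -4/9. B^2 = -4/9 is basis-independent, so its sign is the whole story.


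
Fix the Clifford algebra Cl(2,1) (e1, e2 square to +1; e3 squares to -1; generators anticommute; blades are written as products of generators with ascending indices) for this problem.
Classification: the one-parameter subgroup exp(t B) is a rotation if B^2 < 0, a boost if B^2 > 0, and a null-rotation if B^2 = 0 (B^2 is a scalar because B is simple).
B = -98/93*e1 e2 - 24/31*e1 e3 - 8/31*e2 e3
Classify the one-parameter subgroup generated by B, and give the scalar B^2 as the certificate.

B^2 term by term: the squares give (-98/93)^2*(e1 e2)^2 + (-24/31)^2*(e1 e3)^2 + (-8/31)^2*(e2 e3)^2 = 9604/8649*(-1) + 576/961*(+1) + 64/961*(+1) = -4/9 (each basis 2-blade squares to minus the product of its generators' squares); cross terms between blades sharing an index anticommute and cancel. So B^2 = -4/9.
Answer: rotation, certificate B^2 = -4/9. Check the certificate: B^2 = -4/9, and that sign is decisive whatever form B takes.


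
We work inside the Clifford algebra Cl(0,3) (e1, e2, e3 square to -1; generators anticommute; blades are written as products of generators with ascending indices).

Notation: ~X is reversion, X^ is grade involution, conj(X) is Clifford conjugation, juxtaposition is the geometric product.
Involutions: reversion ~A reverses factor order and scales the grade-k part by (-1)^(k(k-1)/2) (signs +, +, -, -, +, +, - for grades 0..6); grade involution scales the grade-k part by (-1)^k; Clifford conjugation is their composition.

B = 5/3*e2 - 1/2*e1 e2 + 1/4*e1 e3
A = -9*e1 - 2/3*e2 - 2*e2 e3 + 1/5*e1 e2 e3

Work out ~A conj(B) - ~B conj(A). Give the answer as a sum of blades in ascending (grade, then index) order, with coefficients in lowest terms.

first term: -10/9 - 1/3*e1 + 91/20*e2 - 329/60*e3 + 31/2*e1 e2 + 4/3*e1 e3 - 1/6*e1 e2 e3
second term: -10/9 - 1/3*e1 + 89/20*e2 - 341/60*e3 - 31/2*e1 e2 - 2/3*e1 e3 + 1/6*e1 e2 e3
Answer: 1/10*e2 + 1/5*e3 + 31*e1 e2 + 2*e1 e3 - 1/3*e1 e2 e3


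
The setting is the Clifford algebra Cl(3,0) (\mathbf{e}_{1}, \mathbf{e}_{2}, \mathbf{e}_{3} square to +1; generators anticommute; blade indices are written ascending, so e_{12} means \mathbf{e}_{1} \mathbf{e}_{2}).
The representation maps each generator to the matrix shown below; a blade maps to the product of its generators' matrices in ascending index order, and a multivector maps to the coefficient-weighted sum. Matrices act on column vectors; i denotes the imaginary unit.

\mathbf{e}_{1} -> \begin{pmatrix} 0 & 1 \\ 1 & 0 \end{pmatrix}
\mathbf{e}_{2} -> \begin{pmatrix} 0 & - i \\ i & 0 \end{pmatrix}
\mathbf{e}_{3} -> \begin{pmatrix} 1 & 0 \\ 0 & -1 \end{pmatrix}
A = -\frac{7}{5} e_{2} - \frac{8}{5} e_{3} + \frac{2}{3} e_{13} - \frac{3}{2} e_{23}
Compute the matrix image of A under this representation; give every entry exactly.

Bivector images (products of the table entries): rho(e_{13}) = rho(\mathbf{e}_{1})rho(\mathbf{e}_{3}) = \begin{pmatrix} 0 & -1 \\ 1 & 0 \end{pmatrix}; rho(e_{23}) = rho(\mathbf{e}_{2})rho(\mathbf{e}_{3}) = \begin{pmatrix} 0 & i \\ i & 0 \end{pmatrix}.
M = (-\frac{7}{5})*rho(e_{2}) + (-\frac{8}{5})*rho(e_{3}) + (\frac{2}{3})*rho(e_{13}) + (-\frac{3}{2})*rho(e_{23}), summed entrywise:
Answer: \begin{pmatrix} - \frac{8}{5} & - \frac{2}{3} - \frac{i}{10} \\ \frac{2}{3} - \frac{29 i}{10} & \frac{8}{5} \end{pmatrix}


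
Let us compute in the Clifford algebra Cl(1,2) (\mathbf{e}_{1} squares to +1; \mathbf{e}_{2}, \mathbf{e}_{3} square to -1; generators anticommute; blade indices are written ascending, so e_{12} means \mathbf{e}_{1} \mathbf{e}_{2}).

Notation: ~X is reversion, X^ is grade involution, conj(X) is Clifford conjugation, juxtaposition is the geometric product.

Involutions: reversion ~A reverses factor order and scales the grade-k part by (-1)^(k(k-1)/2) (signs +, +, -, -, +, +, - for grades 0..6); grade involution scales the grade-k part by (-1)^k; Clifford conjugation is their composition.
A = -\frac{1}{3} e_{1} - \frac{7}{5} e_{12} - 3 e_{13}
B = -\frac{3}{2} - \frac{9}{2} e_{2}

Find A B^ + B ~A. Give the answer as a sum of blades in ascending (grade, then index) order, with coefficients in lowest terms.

first term: \frac{34}{5} e_{1} + \frac{3}{5} e_{12} + \frac{9}{2} e_{13} + \frac{27}{2} e_{123}
second term: -\frac{29}{5} e_{1} - \frac{18}{5} e_{12} - \frac{9}{2} e_{13} + \frac{27}{2} e_{123}
Answer: e_{1} - 3 e_{12} + 27 e_{123}


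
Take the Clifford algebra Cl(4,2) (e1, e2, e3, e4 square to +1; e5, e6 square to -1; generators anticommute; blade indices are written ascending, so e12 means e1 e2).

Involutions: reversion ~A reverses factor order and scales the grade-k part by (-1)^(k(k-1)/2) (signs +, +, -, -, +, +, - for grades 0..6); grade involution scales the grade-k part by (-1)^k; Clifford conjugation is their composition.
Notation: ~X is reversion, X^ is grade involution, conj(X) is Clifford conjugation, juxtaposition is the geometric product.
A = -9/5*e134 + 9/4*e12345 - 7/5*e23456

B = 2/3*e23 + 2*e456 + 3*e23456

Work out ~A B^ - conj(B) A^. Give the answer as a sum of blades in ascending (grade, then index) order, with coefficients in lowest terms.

first term: 21/5 + 27/4*e16 - 14/5*e23 - 6/5*e124 - 3/2*e145 + 14/15*e456 - 9/2*e1236 + 27/5*e1256 - 18/5*e1356
second term: -21/5 + 27/4*e16 - 14/5*e23 - 6/5*e124 - 3/2*e145 + 14/15*e456 + 9/2*e1236 - 27/5*e1256 + 18/5*e1356
Answer: 42/5 - 9*e1236 + 54/5*e1256 - 36/5*e1356


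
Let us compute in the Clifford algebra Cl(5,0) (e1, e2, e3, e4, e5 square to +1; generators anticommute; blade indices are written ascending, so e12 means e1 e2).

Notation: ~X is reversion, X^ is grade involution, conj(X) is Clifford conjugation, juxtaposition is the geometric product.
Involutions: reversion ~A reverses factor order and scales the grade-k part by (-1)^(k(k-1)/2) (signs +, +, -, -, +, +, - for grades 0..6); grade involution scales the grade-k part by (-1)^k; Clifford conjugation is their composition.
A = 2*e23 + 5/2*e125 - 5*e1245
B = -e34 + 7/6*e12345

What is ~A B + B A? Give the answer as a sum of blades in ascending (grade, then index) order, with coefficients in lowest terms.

first term: -35/6*e3 + 2*e24 + 35/12*e34 + 7/3*e145 - 5*e1235 + 5/2*e12345
second term: -35/6*e3 + 2*e24 - 35/12*e34 - 7/3*e145 + 5*e1235 - 5/2*e12345
Answer: -35/3*e3 + 4*e24


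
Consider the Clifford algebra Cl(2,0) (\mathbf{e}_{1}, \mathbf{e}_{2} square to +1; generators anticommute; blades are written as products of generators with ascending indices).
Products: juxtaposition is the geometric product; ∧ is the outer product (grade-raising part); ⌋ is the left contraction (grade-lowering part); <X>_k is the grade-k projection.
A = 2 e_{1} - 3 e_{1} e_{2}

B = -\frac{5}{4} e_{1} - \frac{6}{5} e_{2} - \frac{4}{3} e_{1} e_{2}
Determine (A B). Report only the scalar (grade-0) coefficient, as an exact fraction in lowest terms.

step 1: -\frac{13}{2} + \frac{18}{5} e_{1} - \frac{77}{12} e_{2} - \frac{12}{5} e_{1} e_{2}
Answer: -\frac{13}{2}


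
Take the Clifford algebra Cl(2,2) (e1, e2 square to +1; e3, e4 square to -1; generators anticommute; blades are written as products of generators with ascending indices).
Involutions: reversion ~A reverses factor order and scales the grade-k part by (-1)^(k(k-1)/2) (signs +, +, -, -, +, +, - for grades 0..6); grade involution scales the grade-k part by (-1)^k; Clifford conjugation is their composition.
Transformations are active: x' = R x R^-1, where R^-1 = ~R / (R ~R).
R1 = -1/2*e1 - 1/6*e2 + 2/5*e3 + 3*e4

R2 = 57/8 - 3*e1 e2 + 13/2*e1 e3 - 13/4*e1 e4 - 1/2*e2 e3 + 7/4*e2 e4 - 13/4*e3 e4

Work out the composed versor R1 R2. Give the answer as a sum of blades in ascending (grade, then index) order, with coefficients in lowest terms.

Distribute over the terms of R1 (each basis-blade product reordered to ascending indices, repeated generators contracted through their squares):
(-1/2*e1) R2 = -57/16*e1 + 3/2*e2 - 13/4*e3 + 13/8*e4 + 1/4*e1 e2 e3 - 7/8*e1 e2 e4 + 13/8*e1 e3 e4
(-1/6*e2) R2 = -1/2*e1 - 19/16*e2 + 1/12*e3 - 7/24*e4 + 13/12*e1 e2 e3 - 13/24*e1 e2 e4 + 13/24*e2 e3 e4
(2/5*e3) R2 = 13/5*e1 - 1/5*e2 + 57/20*e3 + 13/10*e4 - 6/5*e1 e2 e3 + 13/10*e1 e3 e4 - 7/10*e2 e3 e4
(3*e4) R2 = -39/4*e1 + 21/4*e2 - 39/4*e3 + 171/8*e4 - 9*e1 e2 e4 + 39/2*e1 e3 e4 - 3/2*e2 e3 e4
Summing the partial products and collecting blades:
Answer: -897/80*e1 + 429/80*e2 - 151/15*e3 + 2881/120*e4 + 2/15*e1 e2 e3 - 125/12*e1 e2 e4 + 897/40*e1 e3 e4 - 199/120*e2 e3 e4


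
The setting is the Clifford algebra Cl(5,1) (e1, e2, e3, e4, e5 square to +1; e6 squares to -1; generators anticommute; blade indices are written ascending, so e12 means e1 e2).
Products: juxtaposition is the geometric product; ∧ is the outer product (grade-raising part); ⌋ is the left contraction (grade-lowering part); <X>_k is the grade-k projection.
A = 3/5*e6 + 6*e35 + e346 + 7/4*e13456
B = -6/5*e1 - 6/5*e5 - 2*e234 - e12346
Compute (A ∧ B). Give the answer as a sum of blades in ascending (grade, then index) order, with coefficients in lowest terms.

step 1: 18/25*e16 + 18/25*e56 - 36/5*e135 + 6/5*e1346 + 6/5*e2346 + 6/5*e3456
Answer: 18/25*e16 + 18/25*e56 - 36/5*e135 + 6/5*e1346 + 6/5*e2346 + 6/5*e3456


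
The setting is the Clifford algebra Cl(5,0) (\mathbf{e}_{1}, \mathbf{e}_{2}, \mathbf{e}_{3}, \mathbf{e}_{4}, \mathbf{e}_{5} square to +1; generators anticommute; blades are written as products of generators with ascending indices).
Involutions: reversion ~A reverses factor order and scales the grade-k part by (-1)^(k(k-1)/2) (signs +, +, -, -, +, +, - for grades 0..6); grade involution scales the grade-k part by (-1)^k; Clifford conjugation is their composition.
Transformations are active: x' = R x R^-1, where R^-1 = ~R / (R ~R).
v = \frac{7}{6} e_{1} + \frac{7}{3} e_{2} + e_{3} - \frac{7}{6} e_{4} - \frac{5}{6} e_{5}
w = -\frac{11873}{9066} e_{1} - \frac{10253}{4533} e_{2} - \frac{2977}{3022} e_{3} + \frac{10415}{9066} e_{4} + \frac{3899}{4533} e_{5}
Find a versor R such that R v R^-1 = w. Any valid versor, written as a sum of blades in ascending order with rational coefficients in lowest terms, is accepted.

Construction: equal norms (both \frac{355}{36}) license R = v + w = -\frac{216}{1511} e_{1} + \frac{108}{1511} e_{2} + \frac{45}{3022} e_{3} - \frac{27}{1511} e_{4} + \frac{81}{3022} e_{5} — nothing changes along that direction, while (v - w)/2 changes sign, so v maps onto w.
Answer: -\frac{216}{1511} e_{1} + \frac{108}{1511} e_{2} + \frac{45}{3022} e_{3} - \frac{27}{1511} e_{4} + \frac{81}{3022} e_{5}


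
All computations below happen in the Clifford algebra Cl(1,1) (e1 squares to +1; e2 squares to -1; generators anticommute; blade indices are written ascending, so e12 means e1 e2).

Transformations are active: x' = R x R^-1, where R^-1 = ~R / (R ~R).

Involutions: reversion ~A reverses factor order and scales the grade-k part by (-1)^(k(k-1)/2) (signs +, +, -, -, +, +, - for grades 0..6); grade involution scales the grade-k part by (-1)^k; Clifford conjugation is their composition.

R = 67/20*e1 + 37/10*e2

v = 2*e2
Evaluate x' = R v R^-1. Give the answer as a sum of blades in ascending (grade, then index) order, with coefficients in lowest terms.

~R = 67/20*e1 + 37/10*e2, and R ~R = -987/400, so R^-1 = ~R / (-987/400).
R v = -37/5 + 67/10*e12
Answer: 19832/987*e1 + 19930/987*e2


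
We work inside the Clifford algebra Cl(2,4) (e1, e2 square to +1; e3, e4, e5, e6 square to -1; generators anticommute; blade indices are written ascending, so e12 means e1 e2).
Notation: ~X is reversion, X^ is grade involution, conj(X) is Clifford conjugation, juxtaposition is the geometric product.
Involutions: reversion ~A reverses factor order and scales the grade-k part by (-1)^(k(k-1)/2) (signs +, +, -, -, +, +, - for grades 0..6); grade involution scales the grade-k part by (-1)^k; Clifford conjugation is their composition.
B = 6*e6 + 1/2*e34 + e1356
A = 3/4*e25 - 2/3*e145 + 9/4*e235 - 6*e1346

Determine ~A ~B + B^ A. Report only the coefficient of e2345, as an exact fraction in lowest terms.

first term: -3*e16 - 6*e45 - 9/4*e126 + 36*e134 - 1/3*e135 - 9/8*e245 - 9/2*e256 - 2/3*e346 - 3/4*e1236 + 4*e1456 + 3/8*e2345 - 27/2*e2356
second term: 3*e16 + 6*e45 + 9/4*e126 + 36*e134 + 1/3*e135 + 9/8*e245 - 9/2*e256 + 2/3*e346 - 3/4*e1236 - 4*e1456 + 3/8*e2345 + 27/2*e2356
Answer: 3/4


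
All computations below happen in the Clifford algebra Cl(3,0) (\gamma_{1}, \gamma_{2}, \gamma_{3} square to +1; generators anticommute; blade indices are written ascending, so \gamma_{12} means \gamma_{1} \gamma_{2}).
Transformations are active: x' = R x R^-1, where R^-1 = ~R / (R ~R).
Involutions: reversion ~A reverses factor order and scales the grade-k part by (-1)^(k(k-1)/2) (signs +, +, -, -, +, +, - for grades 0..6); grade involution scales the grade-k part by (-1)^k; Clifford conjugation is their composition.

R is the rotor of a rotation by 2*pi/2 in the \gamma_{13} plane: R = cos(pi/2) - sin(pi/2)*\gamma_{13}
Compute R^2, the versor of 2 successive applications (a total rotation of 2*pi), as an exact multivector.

Rotor phase runs at HALF the rotation angle; powers of one rotor simply add phase, so after 2 steps in \gamma_{13} the phase is 2*pi/2 = \pi and R^2 = cos(\pi) - sin(\pi)*\gamma_{13}.
cos(\pi) = -1 and sin(\pi) = 0, so R^2 = -1. The total rotation 2*pi is 1 full turn, so every vector returns to itself, yet the rotor is -1, on the OTHER sheet of the double cover (an odd number of 2*pi turns).
Answer: -1


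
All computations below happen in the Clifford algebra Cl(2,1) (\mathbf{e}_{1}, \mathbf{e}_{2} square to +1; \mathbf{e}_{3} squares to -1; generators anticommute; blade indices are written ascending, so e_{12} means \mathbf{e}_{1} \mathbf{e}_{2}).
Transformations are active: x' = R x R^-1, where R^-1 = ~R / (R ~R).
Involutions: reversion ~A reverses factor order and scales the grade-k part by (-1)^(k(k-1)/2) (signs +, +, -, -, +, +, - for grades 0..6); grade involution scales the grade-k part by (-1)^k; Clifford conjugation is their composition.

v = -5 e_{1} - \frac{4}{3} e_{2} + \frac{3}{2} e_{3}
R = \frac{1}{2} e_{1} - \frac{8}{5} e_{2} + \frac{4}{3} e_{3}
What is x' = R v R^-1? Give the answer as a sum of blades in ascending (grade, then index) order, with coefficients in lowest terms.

~R = \frac{1}{2} e_{1} - \frac{8}{5} e_{2} + \frac{4}{3} e_{3}, and R ~R = \frac{929}{900}, so R^-1 = ~R / (\frac{929}{900}).
R v = -\frac{71}{30} - \frac{26}{3} e_{12} + \frac{89}{12} e_{13} - \frac{28}{45} e_{23}
Answer: \frac{2515}{929} e_{1} + \frac{24164}{2787} e_{2} - \frac{14147}{1858} e_{3}


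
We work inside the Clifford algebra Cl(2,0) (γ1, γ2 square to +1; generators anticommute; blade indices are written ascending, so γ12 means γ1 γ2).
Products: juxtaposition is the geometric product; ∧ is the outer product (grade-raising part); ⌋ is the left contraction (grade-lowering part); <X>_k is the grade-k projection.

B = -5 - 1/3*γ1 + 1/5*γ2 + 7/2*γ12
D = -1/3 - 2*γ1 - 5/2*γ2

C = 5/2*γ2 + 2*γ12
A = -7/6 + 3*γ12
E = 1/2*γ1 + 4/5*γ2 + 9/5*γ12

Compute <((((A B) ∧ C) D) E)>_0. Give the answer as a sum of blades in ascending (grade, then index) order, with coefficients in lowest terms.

step 1: -14/3 + 89/90*γ1 + 23/30*γ2 - 229/12*γ12
step 2: -35/3*γ2 - 247/36*γ12
step 3: 175/6 + 1235/72*γ1 - 59/6*γ2 - 2273/108*γ12
step 4: 27787/720 + 8341/540*γ1 + 6991/108*γ2 + 2561/36*γ12
step 5: 27787/720
Answer: 27787/720


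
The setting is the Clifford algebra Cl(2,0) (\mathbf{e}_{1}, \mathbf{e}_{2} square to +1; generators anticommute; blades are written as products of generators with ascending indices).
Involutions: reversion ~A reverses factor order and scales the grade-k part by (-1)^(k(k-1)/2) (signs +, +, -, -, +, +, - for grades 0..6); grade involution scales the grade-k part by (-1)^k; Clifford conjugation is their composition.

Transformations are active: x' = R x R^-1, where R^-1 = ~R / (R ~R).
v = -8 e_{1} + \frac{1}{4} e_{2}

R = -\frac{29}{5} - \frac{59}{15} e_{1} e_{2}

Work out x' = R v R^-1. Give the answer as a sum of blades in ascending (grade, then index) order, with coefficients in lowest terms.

~R = -\frac{29}{5} + \frac{59}{15} e_{1} e_{2}, and R ~R = \frac{442}{9}, so R^-1 = ~R / (\frac{442}{9}).
R v = \frac{545}{12} e_{1} - \frac{395}{12} e_{2}
Answer: -\frac{2411}{884} e_{1} + \frac{1663}{221} e_{2}
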